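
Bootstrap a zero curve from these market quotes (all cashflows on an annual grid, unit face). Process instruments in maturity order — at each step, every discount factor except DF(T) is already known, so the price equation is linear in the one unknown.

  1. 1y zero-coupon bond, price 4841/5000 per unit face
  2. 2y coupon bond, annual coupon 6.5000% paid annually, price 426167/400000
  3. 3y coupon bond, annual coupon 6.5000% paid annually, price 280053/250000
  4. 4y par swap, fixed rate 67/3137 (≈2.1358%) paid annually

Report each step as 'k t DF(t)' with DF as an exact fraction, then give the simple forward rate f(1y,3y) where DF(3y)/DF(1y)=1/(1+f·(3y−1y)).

1 1 4841/5000
2 2 9413/10000
3 3 9353/10000
4 4 2299/2500
f(1y,3y) = ((4841/5000)/(9353/10000) − 1)/(2) = 7/398 ≈ 1.7588%

step 1 [1y] zero: DF = P = 4841/5000 ≈ 0.968200
step 2 [2y] bond c/1=13/200: DF=(426167/400000 − 13/200·(0.968200))/(1+13/200) = 9413/10000 ≈ 0.941300
step 3 [3y] bond c/1=13/200: DF=(280053/250000 − 13/200·(0.968200+0.941300))/(1+13/200) = 9353/10000 ≈ 0.935300
step 4 [4y] swap r/1=67/3137: DF=(1 − 67/3137·(0.968200+0.941300+0.935300))/(1+67/3137) = 2299/2500 ≈ 0.919600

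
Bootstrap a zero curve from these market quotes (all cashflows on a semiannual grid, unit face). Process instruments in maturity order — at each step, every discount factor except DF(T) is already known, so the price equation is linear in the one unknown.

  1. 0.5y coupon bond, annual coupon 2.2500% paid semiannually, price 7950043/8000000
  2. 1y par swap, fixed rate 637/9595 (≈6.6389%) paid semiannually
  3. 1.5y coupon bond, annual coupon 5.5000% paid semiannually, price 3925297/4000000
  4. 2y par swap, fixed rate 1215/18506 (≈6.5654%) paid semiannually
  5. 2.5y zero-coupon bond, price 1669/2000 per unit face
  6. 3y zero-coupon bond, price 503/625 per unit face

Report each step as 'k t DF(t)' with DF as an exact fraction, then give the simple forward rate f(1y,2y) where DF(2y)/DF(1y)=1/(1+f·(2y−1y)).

step 1 [0.5y] bond c/2=9/800: DF=(7950043/8000000 − 9/800·(0))/(1+9/800) = 9827/10000 ≈ 0.982700
step 2 [1y] swap r/2=637/19190: DF=(1 − 637/19190·(0.982700))/(1+637/19190) = 9363/10000 ≈ 0.936300
step 3 [1.5y] bond c/2=11/400: DF=(3925297/4000000 − 11/400·(0.982700+0.936300))/(1+11/400) = 9037/10000 ≈ 0.903700
step 4 [2y] swap r/2=1215/37012: DF=(1 − 1215/37012·(0.982700+0.936300+0.903700))/(1+1215/37012) = 1757/2000 ≈ 0.878500
step 5 [2.5y] zero: DF = P = 1669/2000 ≈ 0.834500
step 6 [3y] zero: DF = P = 503/625 ≈ 0.804800

1 1/2 9827/10000
2 1 9363/10000
3 3/2 9037/10000
4 2 1757/2000
5 5/2 1669/2000
6 3 503/625
f(1y,2y) = ((9363/10000)/(1757/2000) − 1)/(1) = 578/8785 ≈ 6.5794%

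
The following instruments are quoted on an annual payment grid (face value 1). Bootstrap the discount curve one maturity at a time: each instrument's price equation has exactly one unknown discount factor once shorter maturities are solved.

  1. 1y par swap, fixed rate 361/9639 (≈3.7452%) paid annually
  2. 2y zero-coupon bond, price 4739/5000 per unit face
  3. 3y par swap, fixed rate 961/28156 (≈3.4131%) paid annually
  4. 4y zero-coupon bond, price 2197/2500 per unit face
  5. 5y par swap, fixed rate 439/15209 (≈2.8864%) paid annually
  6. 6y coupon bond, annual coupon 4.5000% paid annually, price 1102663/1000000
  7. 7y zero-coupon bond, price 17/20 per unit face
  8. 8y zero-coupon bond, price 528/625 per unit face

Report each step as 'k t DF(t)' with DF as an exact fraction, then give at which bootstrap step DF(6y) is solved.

1 1 9639/10000
2 2 4739/5000
3 3 9039/10000
4 4 2197/2500
5 5 8683/10000
6 6 8587/10000
7 7 17/20
8 8 528/625
DF(6y) is solved at step 6

step 1 [1y] swap r/1=361/9639: DF=(1 − 361/9639·(0))/(1+361/9639) = 9639/10000 ≈ 0.963900
step 2 [2y] zero: DF = P = 4739/5000 ≈ 0.947800
step 3 [3y] swap r/1=961/28156: DF=(1 − 961/28156·(0.963900+0.947800))/(1+961/28156) = 9039/10000 ≈ 0.903900
step 4 [4y] zero: DF = P = 2197/2500 ≈ 0.878800
step 5 [5y] swap r/1=439/15209: DF=(1 − 439/15209·(0.963900+0.947800+0.903900+0.878800))/(1+439/15209) = 8683/10000 ≈ 0.868300
step 6 [6y] bond c/1=9/200: DF=(1102663/1000000 − 9/200·(0.963900+0.947800+0.903900+0.878800+0.868300))/(1+9/200) = 8587/10000 ≈ 0.858700
step 7 [7y] zero: DF = P = 17/20 ≈ 0.850000
step 8 [8y] zero: DF = P = 528/625 ≈ 0.844800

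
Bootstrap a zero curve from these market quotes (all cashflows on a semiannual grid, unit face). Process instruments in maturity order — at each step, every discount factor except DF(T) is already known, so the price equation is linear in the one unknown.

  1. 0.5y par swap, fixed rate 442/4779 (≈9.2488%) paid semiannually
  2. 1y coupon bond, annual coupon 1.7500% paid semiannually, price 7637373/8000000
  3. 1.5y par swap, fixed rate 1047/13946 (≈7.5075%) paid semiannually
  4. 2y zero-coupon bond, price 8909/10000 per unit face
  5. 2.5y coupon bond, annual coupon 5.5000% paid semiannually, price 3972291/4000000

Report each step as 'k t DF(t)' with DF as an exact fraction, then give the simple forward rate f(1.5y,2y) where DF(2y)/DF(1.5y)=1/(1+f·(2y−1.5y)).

step 1 [0.5y] swap r/2=221/4779: DF=(1 − 221/4779·(0))/(1+221/4779) = 4779/5000 ≈ 0.955800
step 2 [1y] bond c/2=7/800: DF=(7637373/8000000 − 7/800·(0.955800))/(1+7/800) = 9381/10000 ≈ 0.938100
step 3 [1.5y] swap r/2=1047/27892: DF=(1 − 1047/27892·(0.955800+0.938100))/(1+1047/27892) = 8953/10000 ≈ 0.895300
step 4 [2y] zero: DF = P = 8909/10000 ≈ 0.890900
step 5 [2.5y] bond c/2=11/400: DF=(3972291/4000000 − 11/400·(0.955800+0.938100+0.895300+0.890900))/(1+11/400) = 217/250 ≈ 0.868000

1 1/2 4779/5000
2 1 9381/10000
3 3/2 8953/10000
4 2 8909/10000
5 5/2 217/250
f(1.5y,2y) = ((8953/10000)/(8909/10000) − 1)/(1/2) = 88/8909 ≈ 0.9878%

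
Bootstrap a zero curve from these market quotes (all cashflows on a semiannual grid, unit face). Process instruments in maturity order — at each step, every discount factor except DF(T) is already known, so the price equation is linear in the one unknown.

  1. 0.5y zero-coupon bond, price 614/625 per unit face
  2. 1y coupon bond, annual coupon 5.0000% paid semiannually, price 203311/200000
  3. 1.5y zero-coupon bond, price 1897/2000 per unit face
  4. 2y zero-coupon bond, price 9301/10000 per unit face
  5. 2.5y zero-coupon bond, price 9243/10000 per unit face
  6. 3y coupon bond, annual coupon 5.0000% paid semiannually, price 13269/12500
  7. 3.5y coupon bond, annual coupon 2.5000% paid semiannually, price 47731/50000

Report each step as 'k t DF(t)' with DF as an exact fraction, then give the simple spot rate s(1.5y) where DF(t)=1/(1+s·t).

step 1 [0.5y] zero: DF = P = 614/625 ≈ 0.982400
step 2 [1y] bond c/2=1/40: DF=(203311/200000 − 1/40·(0.982400))/(1+1/40) = 4839/5000 ≈ 0.967800
step 3 [1.5y] zero: DF = P = 1897/2000 ≈ 0.948500
step 4 [2y] zero: DF = P = 9301/10000 ≈ 0.930100
step 5 [2.5y] zero: DF = P = 9243/10000 ≈ 0.924300
step 6 [3y] bond c/2=1/40: DF=(13269/12500 − 1/40·(0.982400+0.967800+0.948500+0.930100+0.924300))/(1+1/40) = 9197/10000 ≈ 0.919700
step 7 [3.5y] bond c/2=1/80: DF=(47731/50000 − 1/80·(0.982400+0.967800+0.948500+0.930100+0.924300+0.919700))/(1+1/80) = 1091/1250 ≈ 0.872800

1 1/2 614/625
2 1 4839/5000
3 3/2 1897/2000
4 2 9301/10000
5 5/2 9243/10000
6 3 9197/10000
7 7/2 1091/1250
s(1.5y) = (1/(1897/2000) − 1)/(3/2) = 206/5691 ≈ 3.6198%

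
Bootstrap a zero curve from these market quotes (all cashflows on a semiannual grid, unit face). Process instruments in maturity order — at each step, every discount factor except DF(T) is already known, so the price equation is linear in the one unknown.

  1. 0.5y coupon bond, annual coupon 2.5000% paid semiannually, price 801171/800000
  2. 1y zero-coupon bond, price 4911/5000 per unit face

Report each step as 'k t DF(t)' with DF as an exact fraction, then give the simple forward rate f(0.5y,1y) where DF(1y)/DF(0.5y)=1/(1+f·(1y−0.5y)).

step 1 [0.5y] bond c/2=1/80: DF=(801171/800000 − 1/80·(0))/(1+1/80) = 9891/10000 ≈ 0.989100
step 2 [1y] zero: DF = P = 4911/5000 ≈ 0.982200

1 1/2 9891/10000
2 1 4911/5000
f(0.5y,1y) = ((9891/10000)/(4911/5000) − 1)/(1/2) = 23/1637 ≈ 1.4050%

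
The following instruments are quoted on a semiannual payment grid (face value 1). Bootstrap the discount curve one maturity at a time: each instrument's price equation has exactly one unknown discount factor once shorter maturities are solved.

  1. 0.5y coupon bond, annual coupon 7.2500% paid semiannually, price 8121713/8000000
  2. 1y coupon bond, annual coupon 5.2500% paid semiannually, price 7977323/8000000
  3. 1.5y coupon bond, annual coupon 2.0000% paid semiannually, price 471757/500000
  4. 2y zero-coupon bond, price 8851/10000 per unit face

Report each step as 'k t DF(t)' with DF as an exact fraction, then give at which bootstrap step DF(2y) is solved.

1 1/2 9797/10000
2 1 4733/5000
3 3/2 9151/10000
4 2 8851/10000
DF(2y) is solved at step 4

step 1 [0.5y] bond c/2=29/800: DF=(8121713/8000000 − 29/800·(0))/(1+29/800) = 9797/10000 ≈ 0.979700
step 2 [1y] bond c/2=21/800: DF=(7977323/8000000 − 21/800·(0.979700))/(1+21/800) = 4733/5000 ≈ 0.946600
step 3 [1.5y] bond c/2=1/100: DF=(471757/500000 − 1/100·(0.979700+0.946600))/(1+1/100) = 9151/10000 ≈ 0.915100
step 4 [2y] zero: DF = P = 8851/10000 ≈ 0.885100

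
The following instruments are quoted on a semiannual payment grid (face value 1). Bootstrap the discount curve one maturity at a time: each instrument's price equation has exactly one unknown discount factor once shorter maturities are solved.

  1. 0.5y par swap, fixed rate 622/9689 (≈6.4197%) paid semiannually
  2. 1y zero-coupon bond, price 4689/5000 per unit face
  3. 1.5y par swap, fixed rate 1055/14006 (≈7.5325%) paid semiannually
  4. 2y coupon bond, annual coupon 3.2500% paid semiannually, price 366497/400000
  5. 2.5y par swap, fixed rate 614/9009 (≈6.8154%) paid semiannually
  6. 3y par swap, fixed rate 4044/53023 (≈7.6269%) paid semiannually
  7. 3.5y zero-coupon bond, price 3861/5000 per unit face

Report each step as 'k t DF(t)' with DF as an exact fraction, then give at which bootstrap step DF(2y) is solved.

step 1 [0.5y] swap r/2=311/9689: DF=(1 − 311/9689·(0))/(1+311/9689) = 9689/10000 ≈ 0.968900
step 2 [1y] zero: DF = P = 4689/5000 ≈ 0.937800
step 3 [1.5y] swap r/2=1055/28012: DF=(1 − 1055/28012·(0.968900+0.937800))/(1+1055/28012) = 1789/2000 ≈ 0.894500
step 4 [2y] bond c/2=13/800: DF=(366497/400000 − 13/800·(0.968900+0.937800+0.894500))/(1+13/800) = 1071/1250 ≈ 0.856800
step 5 [2.5y] swap r/2=307/9009: DF=(1 − 307/9009·(0.968900+0.937800+0.894500+0.856800))/(1+307/9009) = 1693/2000 ≈ 0.846500
step 6 [3y] swap r/2=2022/53023: DF=(1 − 2022/53023·(0.968900+0.937800+0.894500+0.856800+0.846500))/(1+2022/53023) = 3989/5000 ≈ 0.797800
step 7 [3.5y] zero: DF = P = 3861/5000 ≈ 0.772200

1 1/2 9689/10000
2 1 4689/5000
3 3/2 1789/2000
4 2 1071/1250
5 5/2 1693/2000
6 3 3989/5000
7 7/2 3861/5000
DF(2y) is solved at step 4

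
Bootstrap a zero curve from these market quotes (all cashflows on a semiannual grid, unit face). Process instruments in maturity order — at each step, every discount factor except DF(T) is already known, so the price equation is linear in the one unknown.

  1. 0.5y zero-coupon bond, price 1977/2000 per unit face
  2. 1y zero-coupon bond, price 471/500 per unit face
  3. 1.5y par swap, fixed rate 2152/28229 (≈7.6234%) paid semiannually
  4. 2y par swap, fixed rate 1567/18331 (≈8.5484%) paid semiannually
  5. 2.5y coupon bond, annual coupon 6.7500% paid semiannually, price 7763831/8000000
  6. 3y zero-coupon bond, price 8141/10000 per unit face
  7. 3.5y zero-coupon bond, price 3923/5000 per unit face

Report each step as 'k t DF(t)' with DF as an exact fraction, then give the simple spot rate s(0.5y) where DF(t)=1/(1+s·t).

1 1/2 1977/2000
2 1 471/500
3 3/2 2231/2500
4 2 8433/10000
5 5/2 8191/10000
6 3 8141/10000
7 7/2 3923/5000
s(0.5y) = (1/(1977/2000) − 1)/(1/2) = 46/1977 ≈ 2.3268%

step 1 [0.5y] zero: DF = P = 1977/2000 ≈ 0.988500
step 2 [1y] zero: DF = P = 471/500 ≈ 0.942000
step 3 [1.5y] swap r/2=1076/28229: DF=(1 − 1076/28229·(0.988500+0.942000))/(1+1076/28229) = 2231/2500 ≈ 0.892400
step 4 [2y] swap r/2=1567/36662: DF=(1 − 1567/36662·(0.988500+0.942000+0.892400))/(1+1567/36662) = 8433/10000 ≈ 0.843300
step 5 [2.5y] bond c/2=27/800: DF=(7763831/8000000 − 27/800·(0.988500+0.942000+0.892400+0.843300))/(1+27/800) = 8191/10000 ≈ 0.819100
step 6 [3y] zero: DF = P = 8141/10000 ≈ 0.814100
step 7 [3.5y] zero: DF = P = 3923/5000 ≈ 0.784600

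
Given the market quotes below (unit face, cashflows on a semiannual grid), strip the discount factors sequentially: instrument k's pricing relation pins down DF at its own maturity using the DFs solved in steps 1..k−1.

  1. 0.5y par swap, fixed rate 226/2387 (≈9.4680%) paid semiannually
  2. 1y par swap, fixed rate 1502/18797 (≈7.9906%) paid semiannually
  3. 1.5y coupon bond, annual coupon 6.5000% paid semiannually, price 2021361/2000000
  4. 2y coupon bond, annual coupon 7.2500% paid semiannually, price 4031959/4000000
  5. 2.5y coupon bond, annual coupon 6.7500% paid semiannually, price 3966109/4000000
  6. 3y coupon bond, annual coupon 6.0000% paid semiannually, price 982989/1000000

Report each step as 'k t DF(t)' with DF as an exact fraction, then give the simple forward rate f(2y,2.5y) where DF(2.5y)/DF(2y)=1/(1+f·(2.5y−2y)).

step 1 [0.5y] swap r/2=113/2387: DF=(1 − 113/2387·(0))/(1+113/2387) = 2387/2500 ≈ 0.954800
step 2 [1y] swap r/2=751/18797: DF=(1 − 751/18797·(0.954800))/(1+751/18797) = 9249/10000 ≈ 0.924900
step 3 [1.5y] bond c/2=13/400: DF=(2021361/2000000 − 13/400·(0.954800+0.924900))/(1+13/400) = 9197/10000 ≈ 0.919700
step 4 [2y] bond c/2=29/800: DF=(4031959/4000000 − 29/800·(0.954800+0.924900+0.919700))/(1+29/800) = 2187/2500 ≈ 0.874800
step 5 [2.5y] bond c/2=27/800: DF=(3966109/4000000 − 27/800·(0.954800+0.924900+0.919700+0.874800))/(1+27/800) = 1049/1250 ≈ 0.839200
step 6 [3y] bond c/2=3/100: DF=(982989/1000000 − 3/100·(0.954800+0.924900+0.919700+0.874800+0.839200))/(1+3/100) = 8229/10000 ≈ 0.822900

1 1/2 2387/2500
2 1 9249/10000
3 3/2 9197/10000
4 2 2187/2500
5 5/2 1049/1250
6 3 8229/10000
f(2y,2.5y) = ((2187/2500)/(1049/1250) − 1)/(1/2) = 89/1049 ≈ 8.4843%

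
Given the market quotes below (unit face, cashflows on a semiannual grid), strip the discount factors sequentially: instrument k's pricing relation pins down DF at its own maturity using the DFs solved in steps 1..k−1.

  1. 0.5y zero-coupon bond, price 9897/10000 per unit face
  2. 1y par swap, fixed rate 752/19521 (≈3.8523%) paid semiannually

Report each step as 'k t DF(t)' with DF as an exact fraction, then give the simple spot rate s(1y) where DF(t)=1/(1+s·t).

step 1 [0.5y] zero: DF = P = 9897/10000 ≈ 0.989700
step 2 [1y] swap r/2=376/19521: DF=(1 − 376/19521·(0.989700))/(1+376/19521) = 1203/1250 ≈ 0.962400

1 1/2 9897/10000
2 1 1203/1250
s(1y) = (1/(1203/1250) − 1)/(1) = 47/1203 ≈ 3.9069%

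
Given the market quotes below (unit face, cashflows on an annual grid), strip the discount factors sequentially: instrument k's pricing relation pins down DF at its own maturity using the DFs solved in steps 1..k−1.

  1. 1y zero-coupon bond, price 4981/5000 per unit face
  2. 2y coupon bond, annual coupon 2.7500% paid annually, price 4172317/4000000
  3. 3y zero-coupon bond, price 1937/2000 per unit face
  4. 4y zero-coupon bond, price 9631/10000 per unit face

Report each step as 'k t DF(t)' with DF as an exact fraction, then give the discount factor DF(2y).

1 1 4981/5000
2 2 1977/2000
3 3 1937/2000
4 4 9631/10000
DF(2y) = 1977/2000 ≈ 0.988500

step 1 [1y] zero: DF = P = 4981/5000 ≈ 0.996200
step 2 [2y] bond c/1=11/400: DF=(4172317/4000000 − 11/400·(0.996200))/(1+11/400) = 1977/2000 ≈ 0.988500
step 3 [3y] zero: DF = P = 1937/2000 ≈ 0.968500
step 4 [4y] zero: DF = P = 9631/10000 ≈ 0.963100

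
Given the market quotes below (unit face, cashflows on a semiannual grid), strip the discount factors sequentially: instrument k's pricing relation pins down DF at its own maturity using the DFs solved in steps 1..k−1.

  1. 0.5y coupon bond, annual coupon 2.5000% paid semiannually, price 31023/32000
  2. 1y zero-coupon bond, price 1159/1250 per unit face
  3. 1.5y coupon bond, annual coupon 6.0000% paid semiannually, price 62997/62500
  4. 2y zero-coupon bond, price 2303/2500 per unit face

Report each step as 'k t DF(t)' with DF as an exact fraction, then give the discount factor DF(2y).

1 1/2 383/400
2 1 1159/1250
3 3/2 9237/10000
4 2 2303/2500
DF(2y) = 2303/2500 ≈ 0.921200

step 1 [0.5y] bond c/2=1/80: DF=(31023/32000 − 1/80·(0))/(1+1/80) = 383/400 ≈ 0.957500
step 2 [1y] zero: DF = P = 1159/1250 ≈ 0.927200
step 3 [1.5y] bond c/2=3/100: DF=(62997/62500 − 3/100·(0.957500+0.927200))/(1+3/100) = 9237/10000 ≈ 0.923700
step 4 [2y] zero: DF = P = 2303/2500 ≈ 0.921200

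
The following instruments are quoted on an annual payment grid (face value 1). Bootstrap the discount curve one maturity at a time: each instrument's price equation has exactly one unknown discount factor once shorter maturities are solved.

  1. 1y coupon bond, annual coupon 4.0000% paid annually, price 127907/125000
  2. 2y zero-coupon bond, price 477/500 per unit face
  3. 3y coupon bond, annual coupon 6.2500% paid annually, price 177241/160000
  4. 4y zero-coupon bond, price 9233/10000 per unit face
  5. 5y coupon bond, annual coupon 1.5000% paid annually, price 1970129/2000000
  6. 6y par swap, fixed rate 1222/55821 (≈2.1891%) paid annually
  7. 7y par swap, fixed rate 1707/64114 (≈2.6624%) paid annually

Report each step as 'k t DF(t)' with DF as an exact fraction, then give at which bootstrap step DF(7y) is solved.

step 1 [1y] bond c/1=1/25: DF=(127907/125000 − 1/25·(0))/(1+1/25) = 9839/10000 ≈ 0.983900
step 2 [2y] zero: DF = P = 477/500 ≈ 0.954000
step 3 [3y] bond c/1=1/16: DF=(177241/160000 − 1/16·(0.983900+0.954000))/(1+1/16) = 4643/5000 ≈ 0.928600
step 4 [4y] zero: DF = P = 9233/10000 ≈ 0.923300
step 5 [5y] bond c/1=3/200: DF=(1970129/2000000 − 3/200·(0.983900+0.954000+0.928600+0.923300))/(1+3/200) = 1829/2000 ≈ 0.914500
step 6 [6y] swap r/1=1222/55821: DF=(1 − 1222/55821·(0.983900+0.954000+0.928600+0.923300+0.914500))/(1+1222/55821) = 4389/5000 ≈ 0.877800
step 7 [7y] swap r/1=1707/64114: DF=(1 − 1707/64114·(0.983900+0.954000+0.928600+0.923300+0.914500+0.877800))/(1+1707/64114) = 8293/10000 ≈ 0.829300

1 1 9839/10000
2 2 477/500
3 3 4643/5000
4 4 9233/10000
5 5 1829/2000
6 6 4389/5000
7 7 8293/10000
DF(7y) is solved at step 7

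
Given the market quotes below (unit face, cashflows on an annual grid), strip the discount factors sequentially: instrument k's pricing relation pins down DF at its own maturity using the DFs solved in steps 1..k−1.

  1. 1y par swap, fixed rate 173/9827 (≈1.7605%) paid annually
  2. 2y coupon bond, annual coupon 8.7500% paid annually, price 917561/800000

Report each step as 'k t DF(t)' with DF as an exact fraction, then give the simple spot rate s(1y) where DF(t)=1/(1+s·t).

step 1 [1y] swap r/1=173/9827: DF=(1 − 173/9827·(0))/(1+173/9827) = 9827/10000 ≈ 0.982700
step 2 [2y] bond c/1=7/80: DF=(917561/800000 − 7/80·(0.982700))/(1+7/80) = 2439/2500 ≈ 0.975600

1 1 9827/10000
2 2 2439/2500
s(1y) = (1/(9827/10000) − 1)/(1) = 173/9827 ≈ 1.7605%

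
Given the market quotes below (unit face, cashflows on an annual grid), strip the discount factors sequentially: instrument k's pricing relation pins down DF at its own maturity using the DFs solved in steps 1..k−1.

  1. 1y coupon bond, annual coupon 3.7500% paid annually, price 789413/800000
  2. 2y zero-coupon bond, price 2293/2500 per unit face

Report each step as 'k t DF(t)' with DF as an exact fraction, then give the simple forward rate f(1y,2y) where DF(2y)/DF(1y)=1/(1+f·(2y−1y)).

1 1 9511/10000
2 2 2293/2500
f(1y,2y) = ((9511/10000)/(2293/2500) − 1)/(1) = 339/9172 ≈ 3.6960%

step 1 [1y] bond c/1=3/80: DF=(789413/800000 − 3/80·(0))/(1+3/80) = 9511/10000 ≈ 0.951100
step 2 [2y] zero: DF = P = 2293/2500 ≈ 0.917200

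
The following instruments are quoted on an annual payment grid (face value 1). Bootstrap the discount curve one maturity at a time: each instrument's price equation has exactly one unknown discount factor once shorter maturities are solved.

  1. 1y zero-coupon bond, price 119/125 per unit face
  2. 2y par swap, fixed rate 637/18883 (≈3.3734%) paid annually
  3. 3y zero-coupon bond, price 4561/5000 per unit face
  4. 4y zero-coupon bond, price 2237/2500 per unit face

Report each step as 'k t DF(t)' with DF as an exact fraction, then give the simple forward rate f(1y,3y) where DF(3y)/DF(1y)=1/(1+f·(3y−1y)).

1 1 119/125
2 2 9363/10000
3 3 4561/5000
4 4 2237/2500
f(1y,3y) = ((119/125)/(4561/5000) − 1)/(2) = 199/9122 ≈ 2.1815%

step 1 [1y] zero: DF = P = 119/125 ≈ 0.952000
step 2 [2y] swap r/1=637/18883: DF=(1 − 637/18883·(0.952000))/(1+637/18883) = 9363/10000 ≈ 0.936300
step 3 [3y] zero: DF = P = 4561/5000 ≈ 0.912200
step 4 [4y] zero: DF = P = 2237/2500 ≈ 0.894800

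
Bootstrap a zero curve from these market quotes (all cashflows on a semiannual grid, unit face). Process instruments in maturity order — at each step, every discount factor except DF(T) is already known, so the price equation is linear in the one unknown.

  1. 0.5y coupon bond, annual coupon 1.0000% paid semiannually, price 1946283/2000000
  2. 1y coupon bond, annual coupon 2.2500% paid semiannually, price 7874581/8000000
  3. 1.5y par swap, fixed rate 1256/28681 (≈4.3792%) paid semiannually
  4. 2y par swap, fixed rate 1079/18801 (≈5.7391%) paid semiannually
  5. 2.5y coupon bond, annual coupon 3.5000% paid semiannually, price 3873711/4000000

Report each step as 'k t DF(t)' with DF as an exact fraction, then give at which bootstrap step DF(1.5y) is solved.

1 1/2 9683/10000
2 1 4813/5000
3 3/2 2343/2500
4 2 8921/10000
5 5/2 8871/10000
DF(1.5y) is solved at step 3

step 1 [0.5y] bond c/2=1/200: DF=(1946283/2000000 − 1/200·(0))/(1+1/200) = 9683/10000 ≈ 0.968300
step 2 [1y] bond c/2=9/800: DF=(7874581/8000000 − 9/800·(0.968300))/(1+9/800) = 4813/5000 ≈ 0.962600
step 3 [1.5y] swap r/2=628/28681: DF=(1 − 628/28681·(0.968300+0.962600))/(1+628/28681) = 2343/2500 ≈ 0.937200
step 4 [2y] swap r/2=1079/37602: DF=(1 − 1079/37602·(0.968300+0.962600+0.937200))/(1+1079/37602) = 8921/10000 ≈ 0.892100
step 5 [2.5y] bond c/2=7/400: DF=(3873711/4000000 − 7/400·(0.968300+0.962600+0.937200+0.892100))/(1+7/400) = 8871/10000 ≈ 0.887100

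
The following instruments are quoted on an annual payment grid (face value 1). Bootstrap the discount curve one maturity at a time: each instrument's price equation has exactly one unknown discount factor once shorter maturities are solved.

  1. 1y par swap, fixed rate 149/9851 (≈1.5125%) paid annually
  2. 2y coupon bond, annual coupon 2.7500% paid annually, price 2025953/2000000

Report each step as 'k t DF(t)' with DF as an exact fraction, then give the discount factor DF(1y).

1 1 9851/10000
2 2 1919/2000
DF(1y) = 9851/10000 ≈ 0.985100

step 1 [1y] swap r/1=149/9851: DF=(1 − 149/9851·(0))/(1+149/9851) = 9851/10000 ≈ 0.985100
step 2 [2y] bond c/1=11/400: DF=(2025953/2000000 − 11/400·(0.985100))/(1+11/400) = 1919/2000 ≈ 0.959500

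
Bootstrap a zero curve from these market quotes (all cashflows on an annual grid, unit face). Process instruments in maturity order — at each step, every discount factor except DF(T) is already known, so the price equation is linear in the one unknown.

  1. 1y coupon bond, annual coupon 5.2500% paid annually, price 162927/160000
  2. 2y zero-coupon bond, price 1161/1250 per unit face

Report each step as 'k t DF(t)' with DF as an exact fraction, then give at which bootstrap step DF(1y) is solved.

step 1 [1y] bond c/1=21/400: DF=(162927/160000 − 21/400·(0))/(1+21/400) = 387/400 ≈ 0.967500
step 2 [2y] zero: DF = P = 1161/1250 ≈ 0.928800

1 1 387/400
2 2 1161/1250
DF(1y) is solved at step 1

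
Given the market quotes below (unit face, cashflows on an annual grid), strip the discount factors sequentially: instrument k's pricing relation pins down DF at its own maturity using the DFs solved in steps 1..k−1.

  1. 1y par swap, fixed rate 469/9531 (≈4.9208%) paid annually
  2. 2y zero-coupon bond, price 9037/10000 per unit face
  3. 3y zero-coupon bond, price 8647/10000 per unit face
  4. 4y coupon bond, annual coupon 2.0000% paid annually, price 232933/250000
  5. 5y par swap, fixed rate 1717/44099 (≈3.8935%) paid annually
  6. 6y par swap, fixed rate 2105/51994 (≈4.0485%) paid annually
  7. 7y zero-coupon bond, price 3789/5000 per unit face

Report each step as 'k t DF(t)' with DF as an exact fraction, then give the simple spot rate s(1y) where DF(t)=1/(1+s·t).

step 1 [1y] swap r/1=469/9531: DF=(1 − 469/9531·(0))/(1+469/9531) = 9531/10000 ≈ 0.953100
step 2 [2y] zero: DF = P = 9037/10000 ≈ 0.903700
step 3 [3y] zero: DF = P = 8647/10000 ≈ 0.864700
step 4 [4y] bond c/1=1/50: DF=(232933/250000 − 1/50·(0.953100+0.903700+0.864700))/(1+1/50) = 8601/10000 ≈ 0.860100
step 5 [5y] swap r/1=1717/44099: DF=(1 − 1717/44099·(0.953100+0.903700+0.864700+0.860100))/(1+1717/44099) = 8283/10000 ≈ 0.828300
step 6 [6y] swap r/1=2105/51994: DF=(1 − 2105/51994·(0.953100+0.903700+0.864700+0.860100+0.828300))/(1+2105/51994) = 1579/2000 ≈ 0.789500
step 7 [7y] zero: DF = P = 3789/5000 ≈ 0.757800

1 1 9531/10000
2 2 9037/10000
3 3 8647/10000
4 4 8601/10000
5 5 8283/10000
6 6 1579/2000
7 7 3789/5000
s(1y) = (1/(9531/10000) − 1)/(1) = 469/9531 ≈ 4.9208%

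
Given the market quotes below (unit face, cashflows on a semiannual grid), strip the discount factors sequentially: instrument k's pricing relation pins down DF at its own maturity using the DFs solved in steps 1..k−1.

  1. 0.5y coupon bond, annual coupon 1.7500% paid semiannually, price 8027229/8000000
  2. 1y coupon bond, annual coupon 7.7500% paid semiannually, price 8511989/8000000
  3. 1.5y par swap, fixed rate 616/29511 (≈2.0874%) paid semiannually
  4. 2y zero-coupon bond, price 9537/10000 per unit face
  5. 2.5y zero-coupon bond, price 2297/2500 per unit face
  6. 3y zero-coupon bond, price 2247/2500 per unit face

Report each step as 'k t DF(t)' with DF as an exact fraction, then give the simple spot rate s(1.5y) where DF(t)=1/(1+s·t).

step 1 [0.5y] bond c/2=7/800: DF=(8027229/8000000 − 7/800·(0))/(1+7/800) = 9947/10000 ≈ 0.994700
step 2 [1y] bond c/2=31/800: DF=(8511989/8000000 − 31/800·(0.994700))/(1+31/800) = 617/625 ≈ 0.987200
step 3 [1.5y] swap r/2=308/29511: DF=(1 − 308/29511·(0.994700+0.987200))/(1+308/29511) = 2423/2500 ≈ 0.969200
step 4 [2y] zero: DF = P = 9537/10000 ≈ 0.953700
step 5 [2.5y] zero: DF = P = 2297/2500 ≈ 0.918800
step 6 [3y] zero: DF = P = 2247/2500 ≈ 0.898800

1 1/2 9947/10000
2 1 617/625
3 3/2 2423/2500
4 2 9537/10000
5 5/2 2297/2500
6 3 2247/2500
s(1.5y) = (1/(2423/2500) − 1)/(3/2) = 154/7269 ≈ 2.1186%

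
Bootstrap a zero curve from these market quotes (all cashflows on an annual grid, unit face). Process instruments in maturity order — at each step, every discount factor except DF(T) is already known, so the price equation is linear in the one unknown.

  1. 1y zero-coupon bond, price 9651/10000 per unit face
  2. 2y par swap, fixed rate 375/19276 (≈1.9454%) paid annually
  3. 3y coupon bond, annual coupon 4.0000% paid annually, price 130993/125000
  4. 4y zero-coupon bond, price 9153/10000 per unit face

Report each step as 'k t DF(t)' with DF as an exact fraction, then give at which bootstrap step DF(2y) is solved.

step 1 [1y] zero: DF = P = 9651/10000 ≈ 0.965100
step 2 [2y] swap r/1=375/19276: DF=(1 − 375/19276·(0.965100))/(1+375/19276) = 77/80 ≈ 0.962500
step 3 [3y] bond c/1=1/25: DF=(130993/125000 − 1/25·(0.965100+0.962500))/(1+1/25) = 1867/2000 ≈ 0.933500
step 4 [4y] zero: DF = P = 9153/10000 ≈ 0.915300

1 1 9651/10000
2 2 77/80
3 3 1867/2000
4 4 9153/10000
DF(2y) is solved at step 2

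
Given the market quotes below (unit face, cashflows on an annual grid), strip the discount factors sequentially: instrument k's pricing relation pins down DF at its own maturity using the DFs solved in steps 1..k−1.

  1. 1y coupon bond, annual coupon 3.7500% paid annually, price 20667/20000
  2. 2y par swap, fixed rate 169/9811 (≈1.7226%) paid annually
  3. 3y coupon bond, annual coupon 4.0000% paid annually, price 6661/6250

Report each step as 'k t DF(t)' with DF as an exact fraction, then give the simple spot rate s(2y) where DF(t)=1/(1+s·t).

1 1 249/250
2 2 4831/5000
3 3 9493/10000
s(2y) = (1/(4831/5000) − 1)/(2) = 169/9662 ≈ 1.7491%

step 1 [1y] bond c/1=3/80: DF=(20667/20000 − 3/80·(0))/(1+3/80) = 249/250 ≈ 0.996000
step 2 [2y] swap r/1=169/9811: DF=(1 − 169/9811·(0.996000))/(1+169/9811) = 4831/5000 ≈ 0.966200
step 3 [3y] bond c/1=1/25: DF=(6661/6250 − 1/25·(0.996000+0.966200))/(1+1/25) = 9493/10000 ≈ 0.949300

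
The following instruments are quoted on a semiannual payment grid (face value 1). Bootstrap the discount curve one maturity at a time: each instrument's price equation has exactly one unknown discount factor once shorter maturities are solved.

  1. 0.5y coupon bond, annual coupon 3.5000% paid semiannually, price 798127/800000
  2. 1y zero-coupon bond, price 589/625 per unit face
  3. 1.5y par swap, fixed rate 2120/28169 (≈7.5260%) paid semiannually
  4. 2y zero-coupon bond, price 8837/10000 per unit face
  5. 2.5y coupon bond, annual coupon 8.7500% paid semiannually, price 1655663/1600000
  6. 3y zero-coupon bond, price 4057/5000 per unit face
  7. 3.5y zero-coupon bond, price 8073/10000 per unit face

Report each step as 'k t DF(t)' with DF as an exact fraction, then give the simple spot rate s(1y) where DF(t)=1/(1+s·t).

step 1 [0.5y] bond c/2=7/400: DF=(798127/800000 − 7/400·(0))/(1+7/400) = 1961/2000 ≈ 0.980500
step 2 [1y] zero: DF = P = 589/625 ≈ 0.942400
step 3 [1.5y] swap r/2=1060/28169: DF=(1 − 1060/28169·(0.980500+0.942400))/(1+1060/28169) = 447/500 ≈ 0.894000
step 4 [2y] zero: DF = P = 8837/10000 ≈ 0.883700
step 5 [2.5y] bond c/2=7/160: DF=(1655663/1600000 − 7/160·(0.980500+0.942400+0.894000+0.883700))/(1+7/160) = 8363/10000 ≈ 0.836300
step 6 [3y] zero: DF = P = 4057/5000 ≈ 0.811400
step 7 [3.5y] zero: DF = P = 8073/10000 ≈ 0.807300

1 1/2 1961/2000
2 1 589/625
3 3/2 447/500
4 2 8837/10000
5 5/2 8363/10000
6 3 4057/5000
7 7/2 8073/10000
s(1y) = (1/(589/625) − 1)/(1) = 36/589 ≈ 6.1121%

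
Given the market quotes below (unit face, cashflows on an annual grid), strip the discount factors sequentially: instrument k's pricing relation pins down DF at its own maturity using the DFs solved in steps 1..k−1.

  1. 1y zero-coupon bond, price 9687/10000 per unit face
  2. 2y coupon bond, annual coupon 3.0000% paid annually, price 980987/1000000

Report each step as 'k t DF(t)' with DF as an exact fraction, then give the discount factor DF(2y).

1 1 9687/10000
2 2 4621/5000
DF(2y) = 4621/5000 ≈ 0.924200

step 1 [1y] zero: DF = P = 9687/10000 ≈ 0.968700
step 2 [2y] bond c/1=3/100: DF=(980987/1000000 − 3/100·(0.968700))/(1+3/100) = 4621/5000 ≈ 0.924200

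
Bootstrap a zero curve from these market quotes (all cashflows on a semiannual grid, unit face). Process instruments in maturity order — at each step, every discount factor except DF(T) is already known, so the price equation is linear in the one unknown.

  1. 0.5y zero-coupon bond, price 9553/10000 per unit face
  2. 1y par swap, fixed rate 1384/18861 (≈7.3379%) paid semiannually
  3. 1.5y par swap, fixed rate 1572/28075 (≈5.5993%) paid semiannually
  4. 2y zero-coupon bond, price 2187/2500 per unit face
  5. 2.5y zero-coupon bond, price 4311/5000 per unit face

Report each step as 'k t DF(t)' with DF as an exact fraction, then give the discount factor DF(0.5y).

step 1 [0.5y] zero: DF = P = 9553/10000 ≈ 0.955300
step 2 [1y] swap r/2=692/18861: DF=(1 − 692/18861·(0.955300))/(1+692/18861) = 2327/2500 ≈ 0.930800
step 3 [1.5y] swap r/2=786/28075: DF=(1 − 786/28075·(0.955300+0.930800))/(1+786/28075) = 4607/5000 ≈ 0.921400
step 4 [2y] zero: DF = P = 2187/2500 ≈ 0.874800
step 5 [2.5y] zero: DF = P = 4311/5000 ≈ 0.862200

1 1/2 9553/10000
2 1 2327/2500
3 3/2 4607/5000
4 2 2187/2500
5 5/2 4311/5000
DF(0.5y) = 9553/10000 ≈ 0.955300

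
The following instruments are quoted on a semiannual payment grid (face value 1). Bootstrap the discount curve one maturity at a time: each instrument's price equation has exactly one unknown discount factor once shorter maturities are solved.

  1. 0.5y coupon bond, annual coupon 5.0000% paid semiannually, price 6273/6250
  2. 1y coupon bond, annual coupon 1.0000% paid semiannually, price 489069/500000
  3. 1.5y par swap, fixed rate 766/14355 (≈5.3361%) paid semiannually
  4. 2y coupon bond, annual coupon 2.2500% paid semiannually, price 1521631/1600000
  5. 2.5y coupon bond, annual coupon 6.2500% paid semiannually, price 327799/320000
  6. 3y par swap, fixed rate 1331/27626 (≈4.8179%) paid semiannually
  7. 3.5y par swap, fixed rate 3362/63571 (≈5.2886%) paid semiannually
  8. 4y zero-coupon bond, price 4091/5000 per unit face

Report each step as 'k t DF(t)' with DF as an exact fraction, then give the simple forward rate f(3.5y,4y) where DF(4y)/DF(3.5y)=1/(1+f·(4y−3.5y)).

step 1 [0.5y] bond c/2=1/40: DF=(6273/6250 − 1/40·(0))/(1+1/40) = 612/625 ≈ 0.979200
step 2 [1y] bond c/2=1/200: DF=(489069/500000 − 1/200·(0.979200))/(1+1/200) = 2421/2500 ≈ 0.968400
step 3 [1.5y] swap r/2=383/14355: DF=(1 − 383/14355·(0.979200+0.968400))/(1+383/14355) = 4617/5000 ≈ 0.923400
step 4 [2y] bond c/2=9/800: DF=(1521631/1600000 − 9/800·(0.979200+0.968400+0.923400))/(1+9/800) = 1817/2000 ≈ 0.908500
step 5 [2.5y] bond c/2=1/32: DF=(327799/320000 − 1/32·(0.979200+0.968400+0.923400+0.908500))/(1+1/32) = 2197/2500 ≈ 0.878800
step 6 [3y] swap r/2=1331/55252: DF=(1 − 1331/55252·(0.979200+0.968400+0.923400+0.908500+0.878800))/(1+1331/55252) = 8669/10000 ≈ 0.866900
step 7 [3.5y] swap r/2=1681/63571: DF=(1 − 1681/63571·(0.979200+0.968400+0.923400+0.908500+0.878800+0.866900))/(1+1681/63571) = 8319/10000 ≈ 0.831900
step 8 [4y] zero: DF = P = 4091/5000 ≈ 0.818200

1 1/2 612/625
2 1 2421/2500
3 3/2 4617/5000
4 2 1817/2000
5 5/2 2197/2500
6 3 8669/10000
7 7/2 8319/10000
8 4 4091/5000
f(3.5y,4y) = ((8319/10000)/(4091/5000) − 1)/(1/2) = 137/4091 ≈ 3.3488%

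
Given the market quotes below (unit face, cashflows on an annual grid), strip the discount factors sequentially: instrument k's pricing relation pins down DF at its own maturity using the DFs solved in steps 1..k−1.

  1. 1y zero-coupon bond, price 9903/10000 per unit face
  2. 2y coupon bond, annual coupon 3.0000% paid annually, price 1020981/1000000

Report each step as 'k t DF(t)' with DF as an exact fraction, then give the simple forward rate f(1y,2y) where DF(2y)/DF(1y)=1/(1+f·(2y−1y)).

step 1 [1y] zero: DF = P = 9903/10000 ≈ 0.990300
step 2 [2y] bond c/1=3/100: DF=(1020981/1000000 − 3/100·(0.990300))/(1+3/100) = 1203/1250 ≈ 0.962400

1 1 9903/10000
2 2 1203/1250
f(1y,2y) = ((9903/10000)/(1203/1250) − 1)/(1) = 93/3208 ≈ 2.8990%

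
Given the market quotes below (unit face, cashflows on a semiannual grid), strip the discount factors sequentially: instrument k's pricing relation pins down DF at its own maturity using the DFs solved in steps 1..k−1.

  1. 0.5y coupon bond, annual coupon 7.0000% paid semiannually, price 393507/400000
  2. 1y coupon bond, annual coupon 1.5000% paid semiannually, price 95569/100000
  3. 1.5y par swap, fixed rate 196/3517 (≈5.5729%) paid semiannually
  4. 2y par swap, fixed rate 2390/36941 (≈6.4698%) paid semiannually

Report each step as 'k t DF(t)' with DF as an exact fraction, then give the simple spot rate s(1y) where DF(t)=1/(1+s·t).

step 1 [0.5y] bond c/2=7/200: DF=(393507/400000 − 7/200·(0))/(1+7/200) = 1901/2000 ≈ 0.950500
step 2 [1y] bond c/2=3/400: DF=(95569/100000 − 3/400·(0.950500))/(1+3/400) = 1883/2000 ≈ 0.941500
step 3 [1.5y] swap r/2=98/3517: DF=(1 − 98/3517·(0.950500+0.941500))/(1+98/3517) = 576/625 ≈ 0.921600
step 4 [2y] swap r/2=1195/36941: DF=(1 − 1195/36941·(0.950500+0.941500+0.921600))/(1+1195/36941) = 1761/2000 ≈ 0.880500

1 1/2 1901/2000
2 1 1883/2000
3 3/2 576/625
4 2 1761/2000
s(1y) = (1/(1883/2000) − 1)/(1) = 117/1883 ≈ 6.2135%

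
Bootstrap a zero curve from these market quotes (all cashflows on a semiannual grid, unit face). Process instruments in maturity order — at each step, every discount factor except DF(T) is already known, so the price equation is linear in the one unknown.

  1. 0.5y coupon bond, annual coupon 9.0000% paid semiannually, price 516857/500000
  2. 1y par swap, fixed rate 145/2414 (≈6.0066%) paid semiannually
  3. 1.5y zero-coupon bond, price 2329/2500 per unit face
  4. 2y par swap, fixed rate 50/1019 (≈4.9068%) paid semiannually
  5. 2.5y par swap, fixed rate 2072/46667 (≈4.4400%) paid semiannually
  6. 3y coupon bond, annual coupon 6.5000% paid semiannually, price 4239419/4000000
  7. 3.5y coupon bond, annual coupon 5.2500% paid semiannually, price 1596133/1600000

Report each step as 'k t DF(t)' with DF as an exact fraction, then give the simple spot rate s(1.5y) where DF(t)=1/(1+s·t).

step 1 [0.5y] bond c/2=9/200: DF=(516857/500000 − 9/200·(0))/(1+9/200) = 2473/2500 ≈ 0.989200
step 2 [1y] swap r/2=145/4828: DF=(1 − 145/4828·(0.989200))/(1+145/4828) = 471/500 ≈ 0.942000
step 3 [1.5y] zero: DF = P = 2329/2500 ≈ 0.931600
step 4 [2y] swap r/2=25/1019: DF=(1 − 25/1019·(0.989200+0.942000+0.931600))/(1+25/1019) = 363/400 ≈ 0.907500
step 5 [2.5y] swap r/2=1036/46667: DF=(1 − 1036/46667·(0.989200+0.942000+0.931600+0.907500))/(1+1036/46667) = 2241/2500 ≈ 0.896400
step 6 [3y] bond c/2=13/400: DF=(4239419/4000000 − 13/400·(0.989200+0.942000+0.931600+0.907500+0.896400))/(1+13/400) = 2199/2500 ≈ 0.879600
step 7 [3.5y] bond c/2=21/800: DF=(1596133/1600000 − 21/800·(0.989200+0.942000+0.931600+0.907500+0.896400+0.879600))/(1+21/800) = 4151/5000 ≈ 0.830200

1 1/2 2473/2500
2 1 471/500
3 3/2 2329/2500
4 2 363/400
5 5/2 2241/2500
6 3 2199/2500
7 7/2 4151/5000
s(1.5y) = (1/(2329/2500) − 1)/(3/2) = 114/2329 ≈ 4.8948%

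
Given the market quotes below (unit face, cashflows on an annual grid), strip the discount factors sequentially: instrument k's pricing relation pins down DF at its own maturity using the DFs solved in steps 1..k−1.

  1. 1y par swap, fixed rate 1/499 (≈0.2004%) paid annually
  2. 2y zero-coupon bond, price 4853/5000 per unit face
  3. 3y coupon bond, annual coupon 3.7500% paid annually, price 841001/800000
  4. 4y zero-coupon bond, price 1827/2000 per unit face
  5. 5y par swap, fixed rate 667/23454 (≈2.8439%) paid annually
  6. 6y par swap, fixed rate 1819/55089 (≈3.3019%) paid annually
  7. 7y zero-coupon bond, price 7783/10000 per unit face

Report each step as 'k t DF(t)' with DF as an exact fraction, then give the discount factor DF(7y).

1 1 499/500
2 2 4853/5000
3 3 9421/10000
4 4 1827/2000
5 5 4333/5000
6 6 8181/10000
7 7 7783/10000
DF(7y) = 7783/10000 ≈ 0.778300

step 1 [1y] swap r/1=1/499: DF=(1 − 1/499·(0))/(1+1/499) = 499/500 ≈ 0.998000
step 2 [2y] zero: DF = P = 4853/5000 ≈ 0.970600
step 3 [3y] bond c/1=3/80: DF=(841001/800000 − 3/80·(0.998000+0.970600))/(1+3/80) = 9421/10000 ≈ 0.942100
step 4 [4y] zero: DF = P = 1827/2000 ≈ 0.913500
step 5 [5y] swap r/1=667/23454: DF=(1 − 667/23454·(0.998000+0.970600+0.942100+0.913500))/(1+667/23454) = 4333/5000 ≈ 0.866600
step 6 [6y] swap r/1=1819/55089: DF=(1 − 1819/55089·(0.998000+0.970600+0.942100+0.913500+0.866600))/(1+1819/55089) = 8181/10000 ≈ 0.818100
step 7 [7y] zero: DF = P = 7783/10000 ≈ 0.778300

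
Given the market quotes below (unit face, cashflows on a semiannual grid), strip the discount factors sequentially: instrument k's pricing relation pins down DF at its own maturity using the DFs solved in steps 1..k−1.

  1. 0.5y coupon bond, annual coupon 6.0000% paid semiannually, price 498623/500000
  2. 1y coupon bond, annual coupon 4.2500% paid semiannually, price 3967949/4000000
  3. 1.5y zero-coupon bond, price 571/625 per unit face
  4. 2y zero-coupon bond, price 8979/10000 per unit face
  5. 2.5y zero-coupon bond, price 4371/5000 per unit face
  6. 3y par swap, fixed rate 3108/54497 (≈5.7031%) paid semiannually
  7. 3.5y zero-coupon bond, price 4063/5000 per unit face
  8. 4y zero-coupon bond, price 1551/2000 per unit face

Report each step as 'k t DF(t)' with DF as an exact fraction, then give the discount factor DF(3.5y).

step 1 [0.5y] bond c/2=3/100: DF=(498623/500000 − 3/100·(0))/(1+3/100) = 4841/5000 ≈ 0.968200
step 2 [1y] bond c/2=17/800: DF=(3967949/4000000 − 17/800·(0.968200))/(1+17/800) = 1189/1250 ≈ 0.951200
step 3 [1.5y] zero: DF = P = 571/625 ≈ 0.913600
step 4 [2y] zero: DF = P = 8979/10000 ≈ 0.897900
step 5 [2.5y] zero: DF = P = 4371/5000 ≈ 0.874200
step 6 [3y] swap r/2=1554/54497: DF=(1 − 1554/54497·(0.968200+0.951200+0.913600+0.897900+0.874200))/(1+1554/54497) = 4223/5000 ≈ 0.844600
step 7 [3.5y] zero: DF = P = 4063/5000 ≈ 0.812600
step 8 [4y] zero: DF = P = 1551/2000 ≈ 0.775500

1 1/2 4841/5000
2 1 1189/1250
3 3/2 571/625
4 2 8979/10000
5 5/2 4371/5000
6 3 4223/5000
7 7/2 4063/5000
8 4 1551/2000
DF(3.5y) = 4063/5000 ≈ 0.812600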